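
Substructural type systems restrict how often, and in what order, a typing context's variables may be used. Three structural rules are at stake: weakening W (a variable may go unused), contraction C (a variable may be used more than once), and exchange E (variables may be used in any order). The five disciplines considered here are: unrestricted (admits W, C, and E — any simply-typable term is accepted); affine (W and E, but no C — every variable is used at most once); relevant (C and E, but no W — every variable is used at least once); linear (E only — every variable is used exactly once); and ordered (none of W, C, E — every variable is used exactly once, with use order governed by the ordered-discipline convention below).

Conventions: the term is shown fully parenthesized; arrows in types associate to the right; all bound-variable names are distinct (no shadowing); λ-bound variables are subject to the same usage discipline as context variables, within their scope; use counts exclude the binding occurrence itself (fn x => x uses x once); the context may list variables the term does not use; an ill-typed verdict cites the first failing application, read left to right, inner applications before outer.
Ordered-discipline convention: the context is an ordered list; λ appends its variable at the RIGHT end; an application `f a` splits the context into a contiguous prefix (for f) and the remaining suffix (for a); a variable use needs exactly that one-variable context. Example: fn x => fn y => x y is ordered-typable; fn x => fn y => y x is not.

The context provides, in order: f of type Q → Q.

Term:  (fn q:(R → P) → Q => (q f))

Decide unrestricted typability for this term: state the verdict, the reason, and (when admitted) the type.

no — fails simple typing
variable uses: f=1, q [bound]=1
order of uses: q, f
typing: ill-typed: argument of type Q → Q where R → P is required
per-discipline verdicts: ordered ✗; linear ✗; affine ✗; relevant ✗; unrestricted ✗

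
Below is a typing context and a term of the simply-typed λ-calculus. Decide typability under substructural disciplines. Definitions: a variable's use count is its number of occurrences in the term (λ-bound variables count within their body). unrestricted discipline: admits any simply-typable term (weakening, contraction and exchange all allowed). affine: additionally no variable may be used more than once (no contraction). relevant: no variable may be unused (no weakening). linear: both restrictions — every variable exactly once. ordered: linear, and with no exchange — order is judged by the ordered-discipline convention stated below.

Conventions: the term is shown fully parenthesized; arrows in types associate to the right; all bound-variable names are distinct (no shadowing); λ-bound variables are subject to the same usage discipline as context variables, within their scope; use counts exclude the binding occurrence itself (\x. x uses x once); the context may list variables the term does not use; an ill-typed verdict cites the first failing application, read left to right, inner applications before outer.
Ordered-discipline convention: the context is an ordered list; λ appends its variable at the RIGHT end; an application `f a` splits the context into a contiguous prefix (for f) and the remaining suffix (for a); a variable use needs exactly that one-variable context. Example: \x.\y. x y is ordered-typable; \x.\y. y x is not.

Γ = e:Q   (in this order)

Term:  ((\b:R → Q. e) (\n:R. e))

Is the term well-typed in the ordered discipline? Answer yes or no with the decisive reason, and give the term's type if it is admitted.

no — repeated use of e ×2; b, n left unused
counts: e: 2×; b [bound]: 0×; n [bound]: 0×
order of uses: e, e
typing: the term checks, with type Q
across the five disciplines: ordered ✗, linear ✗, affine ✗, relevant ✗, unrestricted ✓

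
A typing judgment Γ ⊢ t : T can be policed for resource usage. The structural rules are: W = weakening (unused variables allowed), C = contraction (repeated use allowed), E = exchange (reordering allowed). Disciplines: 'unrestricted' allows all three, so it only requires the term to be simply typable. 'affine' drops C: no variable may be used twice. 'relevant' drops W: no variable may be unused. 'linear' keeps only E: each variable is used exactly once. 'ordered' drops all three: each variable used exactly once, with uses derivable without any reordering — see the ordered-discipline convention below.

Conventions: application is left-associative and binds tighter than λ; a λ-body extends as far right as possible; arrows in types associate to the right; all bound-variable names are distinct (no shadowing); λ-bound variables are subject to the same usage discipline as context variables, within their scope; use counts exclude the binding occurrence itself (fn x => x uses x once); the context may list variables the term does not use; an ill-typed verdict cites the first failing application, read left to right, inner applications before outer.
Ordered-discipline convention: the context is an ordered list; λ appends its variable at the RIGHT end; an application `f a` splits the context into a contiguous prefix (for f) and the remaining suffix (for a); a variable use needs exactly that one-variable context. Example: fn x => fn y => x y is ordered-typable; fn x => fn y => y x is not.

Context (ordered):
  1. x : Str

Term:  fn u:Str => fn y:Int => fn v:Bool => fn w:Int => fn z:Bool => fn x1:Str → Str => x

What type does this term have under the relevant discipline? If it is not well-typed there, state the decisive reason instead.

not well-typed under relevant — needs weakening: u, y, v, w, z, x1 unused
variable uses: x: 1×; u [bound]: 0×; y [bound]: 0×; v [bound]: 0×; w [bound]: 0×; z [bound]: 0×; x1 [bound]: 0×
left-to-right use order: x
typing: well-typed at Str → Int → Bool → Int → Bool → (Str → Str) → Str
all disciplines: ordered ✗, linear ✗, affine ✓, relevant ✗, unrestricted ✓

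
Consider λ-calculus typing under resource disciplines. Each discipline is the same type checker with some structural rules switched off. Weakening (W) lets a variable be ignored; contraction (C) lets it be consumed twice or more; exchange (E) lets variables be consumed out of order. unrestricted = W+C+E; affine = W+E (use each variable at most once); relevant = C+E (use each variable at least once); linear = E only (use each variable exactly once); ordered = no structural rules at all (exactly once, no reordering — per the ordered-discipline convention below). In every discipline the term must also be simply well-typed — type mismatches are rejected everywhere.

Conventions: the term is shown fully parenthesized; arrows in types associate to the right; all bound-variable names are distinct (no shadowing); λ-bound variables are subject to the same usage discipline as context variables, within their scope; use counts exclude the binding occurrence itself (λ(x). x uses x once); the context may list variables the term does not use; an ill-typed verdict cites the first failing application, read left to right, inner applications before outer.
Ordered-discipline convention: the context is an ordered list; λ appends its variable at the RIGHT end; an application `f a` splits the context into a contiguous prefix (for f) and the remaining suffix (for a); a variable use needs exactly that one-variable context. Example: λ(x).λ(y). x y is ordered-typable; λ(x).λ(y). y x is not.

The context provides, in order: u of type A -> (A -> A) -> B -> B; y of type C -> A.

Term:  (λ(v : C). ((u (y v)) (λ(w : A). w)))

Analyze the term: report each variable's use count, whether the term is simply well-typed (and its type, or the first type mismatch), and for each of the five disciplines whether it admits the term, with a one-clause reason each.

use counts: u: 1×, y: 1×, v (λ-bound): 1×, w (λ-bound): 1×
order of uses: u, y, v, w
typing: ✓ — C -> B -> B
ordered: ✓, u, y, v, w: once each, no exchange needed
linear: ✓, single use per variable (u, y, v, w)
affine: ✓, none of u, y, v, w used more than once
relevant: ✓, none of u, y, v, w goes unused
unrestricted: ✓, simply typable at C -> B -> B; W, C, E all held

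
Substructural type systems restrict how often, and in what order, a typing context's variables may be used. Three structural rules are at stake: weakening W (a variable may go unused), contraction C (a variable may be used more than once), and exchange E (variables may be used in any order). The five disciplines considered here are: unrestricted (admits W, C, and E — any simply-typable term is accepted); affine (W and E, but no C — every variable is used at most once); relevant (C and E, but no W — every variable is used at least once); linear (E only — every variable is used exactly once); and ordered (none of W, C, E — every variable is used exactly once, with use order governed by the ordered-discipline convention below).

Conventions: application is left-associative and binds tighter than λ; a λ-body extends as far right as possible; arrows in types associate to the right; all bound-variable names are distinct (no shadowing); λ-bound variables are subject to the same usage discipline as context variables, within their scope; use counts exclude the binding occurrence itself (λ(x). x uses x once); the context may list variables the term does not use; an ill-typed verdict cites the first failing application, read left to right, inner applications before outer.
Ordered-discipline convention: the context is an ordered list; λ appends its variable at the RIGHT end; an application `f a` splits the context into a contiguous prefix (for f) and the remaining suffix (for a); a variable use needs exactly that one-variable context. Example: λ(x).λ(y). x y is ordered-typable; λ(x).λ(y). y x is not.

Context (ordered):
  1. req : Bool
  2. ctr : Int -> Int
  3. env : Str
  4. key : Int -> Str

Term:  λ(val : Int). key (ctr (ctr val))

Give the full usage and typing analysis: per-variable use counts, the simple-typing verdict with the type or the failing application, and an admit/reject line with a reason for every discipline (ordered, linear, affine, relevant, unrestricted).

use counts: req: 0, ctr: 2, env: 0, key: 1, val (bound): 1
left-to-right use order: key, ctr, ctr, val
typing: ✓ — Int -> Str
ordered: ✗, needs contraction — ctr ×2; req, env never used (weakening)
linear: ✗, needs contraction — ctr ×2; req, env never used (weakening)
affine: ✗, needs contraction — ctr ×2
relevant: ✗, req, env never used (weakening)
unrestricted: ✓, simply typable at Int -> Str; W, C, E all held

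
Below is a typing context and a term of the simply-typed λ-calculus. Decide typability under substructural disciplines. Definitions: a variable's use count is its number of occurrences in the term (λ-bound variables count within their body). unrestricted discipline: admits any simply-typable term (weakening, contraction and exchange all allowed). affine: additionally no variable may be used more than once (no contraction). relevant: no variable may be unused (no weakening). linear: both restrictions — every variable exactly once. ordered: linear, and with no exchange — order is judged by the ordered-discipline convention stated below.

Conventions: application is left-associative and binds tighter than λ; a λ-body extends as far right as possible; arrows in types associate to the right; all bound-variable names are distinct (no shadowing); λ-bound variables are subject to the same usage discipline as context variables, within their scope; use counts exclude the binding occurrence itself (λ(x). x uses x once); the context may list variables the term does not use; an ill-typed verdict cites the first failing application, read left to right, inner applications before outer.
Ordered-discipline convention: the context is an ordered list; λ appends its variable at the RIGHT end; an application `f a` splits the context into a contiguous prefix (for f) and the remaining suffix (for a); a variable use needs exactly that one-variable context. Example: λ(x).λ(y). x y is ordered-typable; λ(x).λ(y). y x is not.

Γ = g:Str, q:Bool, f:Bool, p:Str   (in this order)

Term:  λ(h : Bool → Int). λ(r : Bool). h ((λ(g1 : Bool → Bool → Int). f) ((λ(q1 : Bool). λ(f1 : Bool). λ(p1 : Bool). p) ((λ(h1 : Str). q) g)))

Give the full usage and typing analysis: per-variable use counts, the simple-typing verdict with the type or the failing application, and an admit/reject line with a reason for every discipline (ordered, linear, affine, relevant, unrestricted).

use counts: g: 1, q: 1, f: 1, p: 1, h (λ-bound): 1, r (λ-bound): 0, g1 (λ-bound): 0, q1 (λ-bound): 0, f1 (λ-bound): 0, p1 (λ-bound): 0, h1 (λ-bound): 0
use order (left to right): h, f, p, q, g
typing: ill-typed: argument of type Bool → Bool → Str where Bool → Bool → Int is required
ordered ✗ (a type mismatch blocks all five)
linear ✗ (the type mismatch rejects it)
affine ✗ (not simply typable)
relevant ✗ (fails simple typing)
unrestricted ✗ (a type mismatch blocks all five)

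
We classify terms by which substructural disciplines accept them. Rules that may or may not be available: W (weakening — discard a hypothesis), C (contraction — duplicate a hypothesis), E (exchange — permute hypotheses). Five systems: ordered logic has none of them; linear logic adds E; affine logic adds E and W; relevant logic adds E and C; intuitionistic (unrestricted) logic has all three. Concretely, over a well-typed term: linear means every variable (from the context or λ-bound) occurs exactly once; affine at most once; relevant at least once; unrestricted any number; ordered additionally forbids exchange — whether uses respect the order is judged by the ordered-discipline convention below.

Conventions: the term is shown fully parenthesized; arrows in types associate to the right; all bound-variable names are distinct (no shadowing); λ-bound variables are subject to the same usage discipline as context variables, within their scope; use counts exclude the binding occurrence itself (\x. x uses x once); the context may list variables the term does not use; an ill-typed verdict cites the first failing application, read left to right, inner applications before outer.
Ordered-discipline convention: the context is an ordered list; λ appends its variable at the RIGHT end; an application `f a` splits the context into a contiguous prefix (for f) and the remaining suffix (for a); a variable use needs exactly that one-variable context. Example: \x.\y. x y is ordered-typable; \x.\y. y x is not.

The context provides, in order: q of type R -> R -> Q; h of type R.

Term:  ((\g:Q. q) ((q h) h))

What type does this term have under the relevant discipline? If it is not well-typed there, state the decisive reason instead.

not well-typed under relevant — unused: g — weakening required
variable uses: q: 2×, h: 2×, g (λ-bound): 0×
use order (left to right): q, q, h, h
typing: well-typed — term : R -> R -> Q
all disciplines: ordered ✗ · linear ✗ · affine ✗ · relevant ✗ · unrestricted ✓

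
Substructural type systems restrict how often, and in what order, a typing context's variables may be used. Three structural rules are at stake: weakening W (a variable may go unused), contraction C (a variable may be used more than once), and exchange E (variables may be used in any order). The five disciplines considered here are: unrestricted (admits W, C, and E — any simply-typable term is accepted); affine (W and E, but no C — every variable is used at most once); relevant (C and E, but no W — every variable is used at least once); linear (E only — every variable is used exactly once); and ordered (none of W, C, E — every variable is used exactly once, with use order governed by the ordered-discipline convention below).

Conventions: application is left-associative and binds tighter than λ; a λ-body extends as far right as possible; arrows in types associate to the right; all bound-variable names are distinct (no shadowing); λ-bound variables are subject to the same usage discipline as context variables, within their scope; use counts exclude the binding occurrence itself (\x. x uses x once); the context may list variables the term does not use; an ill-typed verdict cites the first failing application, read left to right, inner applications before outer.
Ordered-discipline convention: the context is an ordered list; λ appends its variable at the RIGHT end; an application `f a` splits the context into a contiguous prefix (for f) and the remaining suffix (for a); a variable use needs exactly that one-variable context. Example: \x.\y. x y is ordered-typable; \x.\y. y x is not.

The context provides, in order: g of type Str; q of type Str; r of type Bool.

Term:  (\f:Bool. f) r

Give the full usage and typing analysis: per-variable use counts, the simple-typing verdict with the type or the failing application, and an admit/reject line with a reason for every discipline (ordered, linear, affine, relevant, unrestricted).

usage: g: 0×, q: 0×, r: 1×, f [bound]: 1×
use order (left to right): f, r
typing: the term checks, with type Bool
ordered ✗ (unused: g, q — weakening required)
linear ✗ (unused: g, q — weakening required)
affine ✓ (g, q, r, f: no repeats, contraction unneeded)
relevant ✗ (unused: g, q — weakening required)
unrestricted ✓ (simply typable at Bool; W, C, E all held)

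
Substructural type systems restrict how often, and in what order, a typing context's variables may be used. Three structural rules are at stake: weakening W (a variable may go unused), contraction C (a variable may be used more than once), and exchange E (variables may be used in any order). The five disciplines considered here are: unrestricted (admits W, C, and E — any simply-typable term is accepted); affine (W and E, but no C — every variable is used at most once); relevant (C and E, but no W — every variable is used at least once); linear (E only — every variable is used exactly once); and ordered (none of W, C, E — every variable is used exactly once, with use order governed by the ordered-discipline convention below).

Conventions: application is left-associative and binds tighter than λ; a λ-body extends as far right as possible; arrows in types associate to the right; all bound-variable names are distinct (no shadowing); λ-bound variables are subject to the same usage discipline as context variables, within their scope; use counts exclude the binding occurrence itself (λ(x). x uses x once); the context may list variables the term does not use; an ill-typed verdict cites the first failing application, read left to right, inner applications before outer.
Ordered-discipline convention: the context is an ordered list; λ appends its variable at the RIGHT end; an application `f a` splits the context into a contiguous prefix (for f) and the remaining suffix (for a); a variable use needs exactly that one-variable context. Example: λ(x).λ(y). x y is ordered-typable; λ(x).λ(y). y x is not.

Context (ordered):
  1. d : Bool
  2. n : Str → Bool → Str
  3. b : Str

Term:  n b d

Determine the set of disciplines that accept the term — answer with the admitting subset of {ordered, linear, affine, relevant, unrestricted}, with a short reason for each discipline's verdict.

admitted by: linear, affine, relevant, unrestricted
variable uses: d=1, n=1, b=1
use order (left to right): n, b, d
typing: well-typed — term : Str
ordered: ✗, needs exchange: uses follow n, b, d
linear: ✓, single use per variable (d, n, b)
affine: ✓, at most one use each (d, n, b)
relevant: ✓, none of d, n, b goes unused
unrestricted: ✓, simply typable at Str; W, C, E all held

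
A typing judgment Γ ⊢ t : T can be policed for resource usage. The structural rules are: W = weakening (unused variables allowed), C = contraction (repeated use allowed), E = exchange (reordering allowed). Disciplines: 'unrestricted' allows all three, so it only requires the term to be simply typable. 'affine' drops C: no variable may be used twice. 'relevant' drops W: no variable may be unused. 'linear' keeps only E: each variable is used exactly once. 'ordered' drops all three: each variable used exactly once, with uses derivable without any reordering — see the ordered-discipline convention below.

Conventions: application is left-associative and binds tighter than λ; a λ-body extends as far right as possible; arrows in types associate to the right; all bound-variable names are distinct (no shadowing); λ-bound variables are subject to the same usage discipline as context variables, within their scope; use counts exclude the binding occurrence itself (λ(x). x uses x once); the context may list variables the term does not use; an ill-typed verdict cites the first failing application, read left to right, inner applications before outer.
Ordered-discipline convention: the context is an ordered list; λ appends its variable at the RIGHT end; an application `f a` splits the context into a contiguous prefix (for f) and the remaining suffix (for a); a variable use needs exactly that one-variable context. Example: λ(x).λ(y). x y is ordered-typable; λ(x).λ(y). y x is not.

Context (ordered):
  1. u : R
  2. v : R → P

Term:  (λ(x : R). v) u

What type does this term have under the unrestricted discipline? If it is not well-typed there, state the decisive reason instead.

term : R → P
variable uses: u=1; v=1; x (bound)=0
use order (left to right): v, u
typing: well-typed at R → P
per-discipline verdicts: ordered ✗, linear ✗, affine ✓, relevant ✗, unrestricted ✓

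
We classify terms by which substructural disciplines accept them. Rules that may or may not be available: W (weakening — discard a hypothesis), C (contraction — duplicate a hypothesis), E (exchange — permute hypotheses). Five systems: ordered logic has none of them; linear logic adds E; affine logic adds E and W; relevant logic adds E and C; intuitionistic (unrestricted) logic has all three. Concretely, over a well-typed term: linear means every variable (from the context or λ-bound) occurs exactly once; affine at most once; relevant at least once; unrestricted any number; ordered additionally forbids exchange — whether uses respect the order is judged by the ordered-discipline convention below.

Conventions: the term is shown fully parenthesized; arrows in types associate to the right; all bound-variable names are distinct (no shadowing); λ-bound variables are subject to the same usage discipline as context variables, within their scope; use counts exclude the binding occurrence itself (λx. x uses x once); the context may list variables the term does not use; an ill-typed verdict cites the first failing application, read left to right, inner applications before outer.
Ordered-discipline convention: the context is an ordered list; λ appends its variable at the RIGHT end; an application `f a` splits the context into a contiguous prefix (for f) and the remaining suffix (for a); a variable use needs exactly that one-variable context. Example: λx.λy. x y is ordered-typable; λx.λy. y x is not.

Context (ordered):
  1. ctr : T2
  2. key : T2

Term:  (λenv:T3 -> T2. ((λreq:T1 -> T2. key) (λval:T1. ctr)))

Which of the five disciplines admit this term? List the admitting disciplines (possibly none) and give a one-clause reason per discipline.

accepted by: affine, unrestricted
counts: ctr=1; key=1; env (λ-bound)=0; req (λ-bound)=0; val (λ-bound)=0
left-to-right use order: key, ctr
typing: ✓ — (T3 -> T2) -> T2
ordered ✗ (env, req, val left unused)
linear ✗ (env, req, val left unused)
affine ✓ (no duplicate uses among ctr, key, env, req, val)
relevant ✗ (env, req, val left unused)
unrestricted ✓ (type-checks ((T3 -> T2) -> T2) and nothing is barred)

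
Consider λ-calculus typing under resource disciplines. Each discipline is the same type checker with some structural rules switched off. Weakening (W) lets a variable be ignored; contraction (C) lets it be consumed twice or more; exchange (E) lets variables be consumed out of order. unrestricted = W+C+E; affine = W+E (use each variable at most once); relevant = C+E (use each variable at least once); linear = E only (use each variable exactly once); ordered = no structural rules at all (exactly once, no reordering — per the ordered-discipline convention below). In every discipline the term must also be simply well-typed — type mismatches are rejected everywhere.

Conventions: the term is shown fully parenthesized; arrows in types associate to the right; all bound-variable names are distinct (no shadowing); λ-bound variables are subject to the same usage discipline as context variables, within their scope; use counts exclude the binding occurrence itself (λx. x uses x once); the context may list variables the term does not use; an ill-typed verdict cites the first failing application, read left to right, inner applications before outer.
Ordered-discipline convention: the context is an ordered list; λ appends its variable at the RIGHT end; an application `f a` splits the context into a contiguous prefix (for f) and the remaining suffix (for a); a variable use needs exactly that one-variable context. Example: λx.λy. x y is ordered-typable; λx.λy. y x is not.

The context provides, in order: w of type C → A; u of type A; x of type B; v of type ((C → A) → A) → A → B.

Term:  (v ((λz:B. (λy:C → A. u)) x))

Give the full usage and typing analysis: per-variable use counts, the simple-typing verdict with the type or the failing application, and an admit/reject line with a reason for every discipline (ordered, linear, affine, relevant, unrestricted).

use counts: w: 0, u: 1, x: 1, v: 1, z (λ-bound): 0, y (λ-bound): 0
order of uses: v, u, x
typing: ✓ — A → B
ordered: ✗, w, z, y never used (weakening)
linear: ✗, w, z, y never used (weakening)
affine: ✓, at most one use each (w, u, x, v, z, y)
relevant: ✗, w, z, y never used (weakening)
unrestricted: ✓, type-checks (A → B) and nothing is barred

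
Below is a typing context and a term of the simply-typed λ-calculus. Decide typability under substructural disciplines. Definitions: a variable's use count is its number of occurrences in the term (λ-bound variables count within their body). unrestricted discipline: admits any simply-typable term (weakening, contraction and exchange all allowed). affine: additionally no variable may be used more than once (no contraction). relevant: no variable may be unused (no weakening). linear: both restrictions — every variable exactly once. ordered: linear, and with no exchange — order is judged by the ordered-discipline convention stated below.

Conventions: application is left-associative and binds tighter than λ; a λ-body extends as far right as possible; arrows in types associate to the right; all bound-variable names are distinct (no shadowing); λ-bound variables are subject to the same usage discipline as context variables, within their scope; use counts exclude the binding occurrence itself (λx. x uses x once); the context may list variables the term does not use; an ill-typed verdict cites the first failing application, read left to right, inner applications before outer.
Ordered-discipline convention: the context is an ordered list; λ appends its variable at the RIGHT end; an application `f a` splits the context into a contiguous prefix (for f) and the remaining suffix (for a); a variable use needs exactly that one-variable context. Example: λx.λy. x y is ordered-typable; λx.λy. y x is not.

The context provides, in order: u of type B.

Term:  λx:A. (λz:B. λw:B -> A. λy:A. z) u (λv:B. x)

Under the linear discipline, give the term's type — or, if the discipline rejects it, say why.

not well-typed under linear — unused: w, y, v — weakening required
variable uses: u: 1×; x (bound): 1×; z (bound): 1×; w (bound): 0×; y (bound): 0×; v (bound): 0×
left-to-right use order: z, u, x
typing: well-typed — term : A -> A -> B
all disciplines: ordered ✗; linear ✗; affine ✓; relevant ✗; unrestricted ✓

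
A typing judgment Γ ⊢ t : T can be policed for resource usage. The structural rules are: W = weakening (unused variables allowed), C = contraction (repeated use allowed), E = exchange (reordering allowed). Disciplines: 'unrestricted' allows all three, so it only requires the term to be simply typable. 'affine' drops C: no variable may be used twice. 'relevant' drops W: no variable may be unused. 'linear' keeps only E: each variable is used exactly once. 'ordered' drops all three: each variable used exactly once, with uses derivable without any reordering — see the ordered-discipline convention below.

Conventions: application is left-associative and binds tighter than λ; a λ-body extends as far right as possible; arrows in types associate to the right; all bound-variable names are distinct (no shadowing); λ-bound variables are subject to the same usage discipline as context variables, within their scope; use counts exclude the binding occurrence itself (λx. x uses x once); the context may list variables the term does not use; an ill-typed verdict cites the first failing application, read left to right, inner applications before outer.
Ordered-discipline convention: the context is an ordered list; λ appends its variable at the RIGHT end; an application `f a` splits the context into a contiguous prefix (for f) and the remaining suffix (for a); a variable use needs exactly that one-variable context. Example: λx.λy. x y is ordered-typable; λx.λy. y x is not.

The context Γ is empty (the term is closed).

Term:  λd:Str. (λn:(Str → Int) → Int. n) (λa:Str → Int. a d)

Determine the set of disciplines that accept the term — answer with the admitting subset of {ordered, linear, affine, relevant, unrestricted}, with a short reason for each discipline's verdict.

accepted by: linear, affine, relevant, unrestricted
counts: d [bound]=1; n [bound]=1; a [bound]=1
uses in reading order: n, a, d
typing: well-typed at Str → (Str → Int) → Int
ordered ✗ (needs exchange: uses follow n, a, d)
linear ✓ (exactly-once usage across d, n, a)
affine ✓ (at most one use each (d, n, a))
relevant ✓ (d, n, a: all used, weakening unneeded)
unrestricted ✓ (simply typable at Str → (Str → Int) → Int; W, C, E all held)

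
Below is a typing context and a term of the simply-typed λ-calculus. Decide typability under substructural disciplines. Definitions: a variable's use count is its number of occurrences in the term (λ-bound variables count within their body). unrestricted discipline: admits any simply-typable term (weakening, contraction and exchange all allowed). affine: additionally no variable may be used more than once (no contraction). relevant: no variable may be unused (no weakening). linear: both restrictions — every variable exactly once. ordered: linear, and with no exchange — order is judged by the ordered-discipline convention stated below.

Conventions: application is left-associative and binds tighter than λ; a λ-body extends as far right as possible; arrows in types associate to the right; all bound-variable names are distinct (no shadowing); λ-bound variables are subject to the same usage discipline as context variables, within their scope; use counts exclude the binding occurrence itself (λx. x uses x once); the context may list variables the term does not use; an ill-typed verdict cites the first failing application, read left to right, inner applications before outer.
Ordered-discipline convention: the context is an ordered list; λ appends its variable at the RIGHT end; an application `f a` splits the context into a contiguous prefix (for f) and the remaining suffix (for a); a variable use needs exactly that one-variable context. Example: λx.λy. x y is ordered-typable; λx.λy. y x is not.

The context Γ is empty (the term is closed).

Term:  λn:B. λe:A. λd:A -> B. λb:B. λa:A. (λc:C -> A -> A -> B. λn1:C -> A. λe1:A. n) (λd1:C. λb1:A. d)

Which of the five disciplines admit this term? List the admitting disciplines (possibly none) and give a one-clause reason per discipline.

admitted in: affine, unrestricted
counts: n (λ-bound) ×1, e (λ-bound) ×0, d (λ-bound) ×1, b (λ-bound) ×0, a (λ-bound) ×0, c (λ-bound) ×0, n1 (λ-bound) ×0, e1 (λ-bound) ×0, d1 (λ-bound) ×0, b1 (λ-bound) ×0
use order (left to right): n, d
typing: ✓ — B -> A -> (A -> B) -> B -> A -> (C -> A) -> A -> B
ordered: ✗ — e, b, a, c, n1, e1, d1, b1 left unused
linear: ✗ — e, b, a, c, n1, e1, d1, b1 left unused
affine: ✓ — n, e, d, b, a, c, n1, e1, d1, b1: no repeats, contraction unneeded
relevant: ✗ — e, b, a, c, n1, e1, d1, b1 left unused
unrestricted: ✓ — well-typed at B -> A -> (A -> B) -> B -> A -> (C -> A) -> A -> B; no restrictions here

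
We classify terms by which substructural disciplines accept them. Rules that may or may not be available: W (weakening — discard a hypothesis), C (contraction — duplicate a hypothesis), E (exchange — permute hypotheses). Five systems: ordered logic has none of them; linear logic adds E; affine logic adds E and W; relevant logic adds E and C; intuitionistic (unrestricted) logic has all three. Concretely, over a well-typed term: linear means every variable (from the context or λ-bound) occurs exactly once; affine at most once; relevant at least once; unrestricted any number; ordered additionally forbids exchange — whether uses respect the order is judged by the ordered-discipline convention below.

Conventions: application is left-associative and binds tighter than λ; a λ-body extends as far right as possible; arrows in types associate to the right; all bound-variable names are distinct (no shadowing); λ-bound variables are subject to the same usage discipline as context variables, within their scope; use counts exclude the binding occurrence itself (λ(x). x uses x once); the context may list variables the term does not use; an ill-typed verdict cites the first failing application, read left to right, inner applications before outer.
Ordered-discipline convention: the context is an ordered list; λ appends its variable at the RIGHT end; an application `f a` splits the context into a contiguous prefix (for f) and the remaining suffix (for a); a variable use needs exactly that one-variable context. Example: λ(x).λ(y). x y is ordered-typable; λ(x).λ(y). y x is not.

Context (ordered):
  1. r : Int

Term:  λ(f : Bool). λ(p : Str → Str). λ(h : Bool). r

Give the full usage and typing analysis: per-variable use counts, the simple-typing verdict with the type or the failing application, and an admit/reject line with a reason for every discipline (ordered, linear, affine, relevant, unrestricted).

counts: r: 1, f (λ-bound): 0, p (λ-bound): 0, h (λ-bound): 0
order of uses: r
typing: well-typed at Bool → (Str → Str) → Bool → Int
ordered: ✗ — f, p, h never used (weakening)
linear: ✗ — f, p, h never used (weakening)
affine: ✓ — r, f, p, h: no repeats, contraction unneeded
relevant: ✗ — f, p, h never used (weakening)
unrestricted: ✓ — type-checks (Bool → (Str → Str) → Bool → Int) and nothing is barred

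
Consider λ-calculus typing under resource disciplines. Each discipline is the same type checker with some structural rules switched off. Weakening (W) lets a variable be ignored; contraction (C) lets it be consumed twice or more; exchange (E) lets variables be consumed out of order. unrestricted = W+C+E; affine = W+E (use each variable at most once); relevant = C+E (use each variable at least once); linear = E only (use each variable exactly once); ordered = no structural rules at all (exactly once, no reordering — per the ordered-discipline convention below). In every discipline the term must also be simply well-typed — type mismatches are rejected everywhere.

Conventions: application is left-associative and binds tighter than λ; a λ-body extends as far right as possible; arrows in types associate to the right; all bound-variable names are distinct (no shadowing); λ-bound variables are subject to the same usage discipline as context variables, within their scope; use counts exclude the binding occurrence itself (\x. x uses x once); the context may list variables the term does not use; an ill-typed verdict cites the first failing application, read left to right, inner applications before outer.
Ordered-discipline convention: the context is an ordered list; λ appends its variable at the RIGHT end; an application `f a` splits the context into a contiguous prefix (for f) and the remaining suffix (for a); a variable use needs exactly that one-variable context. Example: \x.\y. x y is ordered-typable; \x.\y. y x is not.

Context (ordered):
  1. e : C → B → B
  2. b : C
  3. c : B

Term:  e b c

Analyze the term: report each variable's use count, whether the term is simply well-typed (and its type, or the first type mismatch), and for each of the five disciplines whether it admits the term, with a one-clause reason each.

counts: e: 1; b: 1; c: 1
order of uses: e, b, c
typing: well-typed at B
ordered ✓ (e, b, c: once each, no exchange needed)
linear ✓ (e, b, c: one use apiece)
affine ✓ (e, b, c: no repeats, contraction unneeded)
relevant ✓ (at least one use each (e, b, c))
unrestricted ✓ (simply typable at B; W, C, E all held)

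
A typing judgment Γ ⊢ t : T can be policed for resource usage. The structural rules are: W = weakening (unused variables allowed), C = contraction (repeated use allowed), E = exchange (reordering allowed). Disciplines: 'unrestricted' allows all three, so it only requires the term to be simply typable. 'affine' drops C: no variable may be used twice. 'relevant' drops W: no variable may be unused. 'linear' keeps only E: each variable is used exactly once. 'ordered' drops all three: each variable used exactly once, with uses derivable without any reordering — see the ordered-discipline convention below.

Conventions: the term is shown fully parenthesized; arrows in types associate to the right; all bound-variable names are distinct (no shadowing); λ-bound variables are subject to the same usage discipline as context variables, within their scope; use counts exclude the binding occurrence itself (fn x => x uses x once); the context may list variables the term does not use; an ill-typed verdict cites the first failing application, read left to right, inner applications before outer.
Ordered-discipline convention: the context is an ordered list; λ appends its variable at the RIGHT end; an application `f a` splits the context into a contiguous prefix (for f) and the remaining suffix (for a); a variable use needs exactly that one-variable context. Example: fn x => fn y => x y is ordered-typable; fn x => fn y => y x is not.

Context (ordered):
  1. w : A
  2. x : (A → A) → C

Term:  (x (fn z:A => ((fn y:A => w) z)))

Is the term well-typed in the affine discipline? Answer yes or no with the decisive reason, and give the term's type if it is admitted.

yes — w, x, z, y: no repeats, contraction unneeded; term : C
variable uses: w ×1; x ×1; z (bound) ×1; y (bound) ×0
left-to-right use order: x, w, z
typing: the term checks, with type C
per-discipline verdicts: ordered ✗ | linear ✗ | affine ✓ | relevant ✗ | unrestricted ✓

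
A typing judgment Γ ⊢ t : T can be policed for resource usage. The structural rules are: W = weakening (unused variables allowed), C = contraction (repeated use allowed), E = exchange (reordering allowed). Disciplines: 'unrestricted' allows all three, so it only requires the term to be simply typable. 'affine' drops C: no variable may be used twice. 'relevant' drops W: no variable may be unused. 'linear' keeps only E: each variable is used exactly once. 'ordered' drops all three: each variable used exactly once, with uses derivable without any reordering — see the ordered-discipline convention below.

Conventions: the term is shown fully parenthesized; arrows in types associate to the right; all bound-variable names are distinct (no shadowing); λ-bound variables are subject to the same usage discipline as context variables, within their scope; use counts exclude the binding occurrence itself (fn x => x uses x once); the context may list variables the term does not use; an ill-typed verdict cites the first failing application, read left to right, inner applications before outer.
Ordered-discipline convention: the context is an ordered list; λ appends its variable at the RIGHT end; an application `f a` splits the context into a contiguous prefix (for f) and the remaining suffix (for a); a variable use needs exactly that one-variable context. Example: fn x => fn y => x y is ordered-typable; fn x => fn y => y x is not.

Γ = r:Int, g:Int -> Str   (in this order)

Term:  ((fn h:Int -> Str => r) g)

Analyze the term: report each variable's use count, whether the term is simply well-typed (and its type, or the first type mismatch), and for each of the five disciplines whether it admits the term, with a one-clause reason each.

counts: r ×1; g ×1; h [bound] ×0
order of uses: r, g
typing: ✓ — Int
ordered: ✗ — h left unused
linear: ✗ — h left unused
affine: ✓ — none of r, g, h used more than once
relevant: ✗ — h left unused
unrestricted: ✓ — type-checks (Int) and nothing is barred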